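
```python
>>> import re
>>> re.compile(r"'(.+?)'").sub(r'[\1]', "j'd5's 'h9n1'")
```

'j[d5]s [h9n1]'

Because the quantifier is non-greedy, it stops expanding at the earliest point where the rest of the pattern can succeed.
Matches: at [1:5] → "'d5'"; at [7:13] → "'h9n1'".
The replacement refers to a captured group, so each match is rewritten using its own captured text.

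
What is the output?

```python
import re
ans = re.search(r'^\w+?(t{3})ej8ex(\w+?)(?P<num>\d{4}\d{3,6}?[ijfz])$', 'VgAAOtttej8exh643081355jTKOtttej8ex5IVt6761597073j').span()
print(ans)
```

Pattern: anchored at the start of the string; then one or more of a word character (lazy); then exactly 3 of a literal 't' (captured); then the literal 'ej', then the literal '8ex'; then one or more of a word character (lazy) (captured); then exactly 4 of a digit, then 3 to 6 of a digit (lazy), then one of [ijfz] (captured as 'num'); then anchored at the end.
The match spans [0:50] → 'VgAAOtttej8exh643081355jTKOtttej8ex5IVt6761597073j'.

(0, 50)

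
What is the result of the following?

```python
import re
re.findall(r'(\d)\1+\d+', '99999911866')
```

`\1` is not a pattern — it's the concrete string captured by group 1, re-applied verbatim.
`findall` collects group 1 from the one match (1 total).

['9']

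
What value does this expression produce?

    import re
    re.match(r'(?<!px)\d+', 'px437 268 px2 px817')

None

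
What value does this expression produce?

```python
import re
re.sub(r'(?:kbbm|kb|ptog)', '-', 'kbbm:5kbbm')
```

'-:5-'

The regex engine tests alternatives in the order written; an earlier branch that matches wins even if a later one would match more.
Every occurrence is swapped for '-'.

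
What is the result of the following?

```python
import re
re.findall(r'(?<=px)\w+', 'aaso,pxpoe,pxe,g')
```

['poe', 'e']

Because the assertion is zero-width, the text it checks is not consumed and won't appear in the result.
Matches: at [7:10] → 'poe'; at [13:14] → 'e'.
No capturing groups, so `findall` returns the 2 full match strings.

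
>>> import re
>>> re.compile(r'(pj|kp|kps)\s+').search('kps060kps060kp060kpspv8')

`re.search` scans for the first position where the pattern succeeds.
Here no position works, so the call returns None.

None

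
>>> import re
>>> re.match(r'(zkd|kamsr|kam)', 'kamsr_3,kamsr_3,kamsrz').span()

The regex engine tests alternatives in the order written; an earlier branch that matches wins even if a later one would match more.
With `match`, the pattern is implicitly anchored at the beginning.
The match spans [0:5] → 'kamsr'.
Captured: group 1 = 'kamsr'.

(0, 5)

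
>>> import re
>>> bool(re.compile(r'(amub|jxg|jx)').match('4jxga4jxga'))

False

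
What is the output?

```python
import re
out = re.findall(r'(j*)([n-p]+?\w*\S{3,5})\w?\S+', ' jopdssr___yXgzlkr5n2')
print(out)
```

[('j', 'opdssr___yXgzlkr5n')]

The pattern matches zero or more of a literal 'j' (captured); then one or more of a character in [n-p] (lazy), then zero or more of a word character, then 3 to 5 of a non-whitespace character (captured); then optionally a word character, then one or more of a non-whitespace character.
Walking the string: at [1:21] match 'jopdssr___yXgzlkr5n2', groups = ('j', 'opdssr___yXgzlkr5n').
`findall` packs the 2 group values into a tuple for every match.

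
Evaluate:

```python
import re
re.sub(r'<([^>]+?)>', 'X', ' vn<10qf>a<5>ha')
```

Each match is replaced by 'X'.

' vnXaXha'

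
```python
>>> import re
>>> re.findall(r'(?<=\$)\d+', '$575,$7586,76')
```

['575', '7586']

The positive lookaround only admits positions where the adjacent text matches; those characters stay outside the span.
Walking the string: at [1:4] → '575'; at [6:10] → '7586'.
Since nothing is captured, `findall` lists the 2 matched substrings directly.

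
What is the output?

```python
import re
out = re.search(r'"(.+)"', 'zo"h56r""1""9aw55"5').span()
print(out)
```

(2, 18)

The match spans [2:18] → '"h56r""1""9aw55"'.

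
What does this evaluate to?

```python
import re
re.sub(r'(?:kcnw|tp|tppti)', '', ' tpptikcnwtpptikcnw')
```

' ptipti'

The regex engine tests alternatives in the order written; an earlier branch that matches wins even if a later one would match more.
`sub` substitutes '' at each match site.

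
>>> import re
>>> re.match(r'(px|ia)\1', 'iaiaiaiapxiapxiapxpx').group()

`\1` has to match the exact text group 1 already captured.
`re.match` won't scan ahead — the pattern has to work from the very first character.
The match spans [0:4] → 'iaia'.
Captured: group 1 = 'ia'.

'iaia'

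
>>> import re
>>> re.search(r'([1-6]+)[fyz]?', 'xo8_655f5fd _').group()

'655f'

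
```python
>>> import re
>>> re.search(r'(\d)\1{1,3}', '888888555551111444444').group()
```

After group 1 captures some text, `\1` only succeeds where that same text appears again.
`search` walks the string left to right and returns the first match it finds.
The match spans [0:4] → '8888'.
Captured: group 1 = '8'.

'8888'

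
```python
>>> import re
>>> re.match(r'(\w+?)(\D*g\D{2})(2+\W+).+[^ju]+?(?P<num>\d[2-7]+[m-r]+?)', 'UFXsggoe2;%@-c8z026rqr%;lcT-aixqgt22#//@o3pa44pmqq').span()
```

(0, 47)

The pattern matches one or more of a word character (lazy) (captured); then zero or more of a non-digit, then the literal 'g', then exactly 2 of a non-digit (captured); then one or more of a literal '2', then one or more of a non-word character (captured); then one or more of any character; then one or more of any character except [ju] (lazy); then a digit, then one or more of a character in [2-7], then one or more of a character in [m-r] (lazy) (captured as 'num').
Because the quantifier is non-greedy, it stops expanding at the earliest point where the rest of the pattern can succeed.
`re.match` only tries the pattern at the start of the string.
The match spans [0:47] → 'UFXsggoe2;%@-c8z026rqr%;lcT-aixqgt22#//@o3pa44p'.
Captured: group 1 = 'U', group 2 = 'FXsggoe', group 3 = '2;%@-', group 4 = '44p'.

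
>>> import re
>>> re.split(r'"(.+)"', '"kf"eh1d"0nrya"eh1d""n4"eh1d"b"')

['', 'kf"eh1d"0nrya"eh1d""n4"eh1d"b', '']

Matches to split on: at [0:31] → '"kf"eh1d"0nrya"eh1d""n4"eh1d"b"'.
The group in the pattern means `split` returns the separators' captures alongside the pieces.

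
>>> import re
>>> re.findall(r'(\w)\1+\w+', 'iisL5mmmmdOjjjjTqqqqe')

['i']

The backreference `\1` re-matches whatever the first group consumed, character for character.
Walking the string: at [0:21] match 'iisL5mmmmdOjjjjTqqqqe', group 1 = 'i'.
One capturing group, so `findall` returns just the captured substring from the one match — 1 in all.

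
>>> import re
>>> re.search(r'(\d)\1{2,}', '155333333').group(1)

'3'

The match spans [3:9] → '333333'.
Captured: group 1 = '3'.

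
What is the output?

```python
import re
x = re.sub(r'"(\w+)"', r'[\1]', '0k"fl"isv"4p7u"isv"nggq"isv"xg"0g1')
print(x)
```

Each match is replaced using the text its own group 1 captured.

0k[fl]isv[4p7u]isv[nggq]isv[xg]0g1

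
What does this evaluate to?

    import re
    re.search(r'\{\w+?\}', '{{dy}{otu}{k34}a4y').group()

'{dy}'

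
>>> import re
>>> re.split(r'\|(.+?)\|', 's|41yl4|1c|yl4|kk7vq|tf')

`re.split` interleaves the captured-group text with the surrounding fragments.

['s', '41yl4', '1c', 'yl4', 'kk7vq|tf']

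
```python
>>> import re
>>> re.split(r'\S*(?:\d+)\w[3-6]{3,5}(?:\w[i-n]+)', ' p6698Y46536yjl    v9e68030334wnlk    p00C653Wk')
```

Splitting on the pattern gives 4 pieces.

[' ', '    ', '    ', '']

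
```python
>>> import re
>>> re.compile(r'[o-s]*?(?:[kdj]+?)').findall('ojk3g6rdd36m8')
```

The pattern matches zero or more of a character in [o-s] (lazy); then one or more of one of [kdj] (lazy) (non-capturing group).
With no groups in the pattern, `findall` gives back each whole match — 4 here.

['oj', 'k', 'rd', 'd']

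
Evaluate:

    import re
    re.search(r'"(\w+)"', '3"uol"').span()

(1, 6)

`re.search` tries every starting position until one works.
The match spans [1:6] → '"uol"'.
Captured: group 1 = 'uol'.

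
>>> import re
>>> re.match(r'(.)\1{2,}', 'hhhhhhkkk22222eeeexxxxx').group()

'hhhhhh'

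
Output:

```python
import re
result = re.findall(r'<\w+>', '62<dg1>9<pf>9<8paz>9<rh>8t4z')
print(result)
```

Scanning left to right: at [2:7] → '<dg1>'; at [8:12] → '<pf>'; at [13:19] → '<8paz>'; at [20:24] → '<rh>'.
`findall` yields the raw match text (4 of them) because the pattern has no groups.

['<dg1>', '<pf>', '<8paz>', '<rh>']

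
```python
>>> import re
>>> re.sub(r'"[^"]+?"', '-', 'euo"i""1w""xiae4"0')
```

Matches: at [3:6] → '"i"'; at [6:10] → '"1w"'; at [10:17] → '"xiae4"'.
Each match is replaced by '-'.

'euo---0'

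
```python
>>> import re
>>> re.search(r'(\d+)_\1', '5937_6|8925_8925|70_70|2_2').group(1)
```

`\1` is not a pattern — it's the concrete string captured by group 1, re-applied verbatim.
`search` walks the string left to right and returns the first match it finds.
The match spans [7:16] → '8925_8925'.
Captured: group 1 = '8925'.

'8925'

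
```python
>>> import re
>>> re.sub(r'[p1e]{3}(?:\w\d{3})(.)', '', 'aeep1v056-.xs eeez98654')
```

'ae.xs 4'

The pattern matches exactly 3 of one of [p1e]; then a word character, then exactly 3 of a digit (non-capturing group); then any character (captured).
Every occurrence is swapped for ''.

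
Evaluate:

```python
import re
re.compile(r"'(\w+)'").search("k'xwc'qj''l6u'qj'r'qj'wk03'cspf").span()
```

(1, 6)

The match spans [1:6] → "'xwc'".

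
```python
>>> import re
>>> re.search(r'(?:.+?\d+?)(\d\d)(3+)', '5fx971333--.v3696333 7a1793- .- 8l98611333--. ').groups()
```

('71', '333')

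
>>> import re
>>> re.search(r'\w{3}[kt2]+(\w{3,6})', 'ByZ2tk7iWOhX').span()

The pattern matches exactly 3 of a word character, then one or more of one of [kt2]; then 3 to 6 of a word character (captured).
`re.search` tries every starting position until one works.
The match spans [0:12] → 'ByZ2tk7iWOhX'.
Captured: group 1 = '7iWOhX'.

(0, 12)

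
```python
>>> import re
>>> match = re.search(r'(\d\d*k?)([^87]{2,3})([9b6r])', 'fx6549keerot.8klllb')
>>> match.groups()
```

('6549k', 'ee', 'r')

Pattern: a digit, then zero or more of a digit, then optionally the literal 'k' (captured); then 2 to 3 of any character except [87] (captured); then one of [9b6r] (captured).
`re.search` tries every starting position until one works.
The match spans [2:10] → '6549keer'.
Captured: group 1 = '6549k', group 2 = 'ee', group 3 = 'r'.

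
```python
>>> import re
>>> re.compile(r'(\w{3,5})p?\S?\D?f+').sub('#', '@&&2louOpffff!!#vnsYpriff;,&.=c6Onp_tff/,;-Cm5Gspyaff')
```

This matches 3 to 5 of a word character (captured); then optionally the literal 'p', then optionally a non-whitespace character, then optionally a non-digit; then one or more of a literal 'f'.
Matches: at [3:13] → '2louOpffff'; at [16:25] → 'vnsYpriff'; at [30:39] → 'c6Onp_tff'; at [43:53] → 'Cm5Gspyaff'.
Every occurrence is swapped for '#'.

'@&&#!!##;,&.=#/,;-#'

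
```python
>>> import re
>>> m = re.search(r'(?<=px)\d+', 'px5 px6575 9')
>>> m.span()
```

Because the assertion is zero-width, the text it checks is not consumed and won't appear in the result.
`re.search` tries every starting position until one works.
The match spans [2:3] → '5'.

(2, 3)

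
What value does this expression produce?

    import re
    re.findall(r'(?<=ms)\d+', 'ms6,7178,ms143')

The lookaround is zero-width — it requires the adjacent text to match without consuming it, so the asserted text isn't part of the match.
With no groups in the pattern, `findall` gives back each whole match — 2 here.

['6', '143']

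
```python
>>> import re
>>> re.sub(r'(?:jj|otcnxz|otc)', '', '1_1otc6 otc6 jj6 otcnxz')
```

The regex engine tests alternatives in the order written; an earlier branch that matches wins even if a later one would match more.
Matches: at [3:6] → 'otc'; at [8:11] → 'otc'; at [13:15] → 'jj'; at [17:23] → 'otcnxz'.
Every occurrence is swapped for ''.

'1_16 6 6 '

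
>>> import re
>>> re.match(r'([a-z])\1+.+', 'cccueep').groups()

The match spans [0:7] → 'cccueep'.
Captured: group 1 = 'c'.

('c',)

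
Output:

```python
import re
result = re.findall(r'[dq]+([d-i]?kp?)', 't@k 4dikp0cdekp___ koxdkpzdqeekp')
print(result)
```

['ikp', 'ekp', 'kp']

Pattern: one or more of one of [dq]; then optionally a character in [d-i], then the literal 'k', then optionally a literal 'p' (captured).
Matches: at [5:9] match 'dikp', group 1 = 'ikp'; at [11:15] match 'dekp', group 1 = 'ekp'; at [22:25] match 'dkp', group 1 = 'kp'.
`findall` collects group 1 from each match (3 total).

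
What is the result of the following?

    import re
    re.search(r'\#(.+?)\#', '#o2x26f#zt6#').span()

(0, 8)

A `+?`/`*?`/`{m,n}?` starts at its minimum and grows only as far as needed for what follows to match.
`re.search` tries every starting position until one works.
The match spans [0:8] → '#o2x26f#'.
Captured: group 1 = 'o2x26f'.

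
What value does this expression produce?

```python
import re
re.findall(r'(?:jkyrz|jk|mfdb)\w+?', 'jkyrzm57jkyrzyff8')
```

['jkyrzm', 'jkyrzy']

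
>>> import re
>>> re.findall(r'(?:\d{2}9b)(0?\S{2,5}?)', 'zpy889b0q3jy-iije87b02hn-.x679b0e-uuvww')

Pattern: exactly 2 of a digit, then the literal '9b' (non-capturing group); then optionally the literal '0', then 2 to 5 of a non-whitespace character (lazy) (captured).
With the lazy modifier that quantifier settles for the fewest repetitions that let the rest of the pattern succeed (the atoms after it are unaffected and can still be greedy).
Matches: at [3:10] match '889b0q3', group 1 = '0q3'; at [27:34] match '679b0e-', group 1 = '0e-'.
`findall` collects group 1 from each match (2 total).

['0q3', '0e-']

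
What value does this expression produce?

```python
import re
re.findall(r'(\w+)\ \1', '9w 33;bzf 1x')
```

[]

After group 1 captures some text, `\1` only succeeds where that same text appears again.
With a single group, `findall` returns only what that group captured — 0 items.
Nothing in the string satisfies the pattern, so the list is empty.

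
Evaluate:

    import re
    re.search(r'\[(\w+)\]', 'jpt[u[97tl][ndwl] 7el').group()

'[97tl]'

`re.search` scans for the first position where the pattern succeeds.
The match spans [5:11] → '[97tl]'.
Captured: group 1 = '97tl'.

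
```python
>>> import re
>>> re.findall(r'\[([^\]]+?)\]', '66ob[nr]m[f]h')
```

['nr', 'f']

Because there's exactly one group, `findall` drops the full match and keeps group 1 from each hit.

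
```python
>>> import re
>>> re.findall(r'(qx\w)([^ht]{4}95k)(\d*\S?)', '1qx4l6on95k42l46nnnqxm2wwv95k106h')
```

[('qx4', 'l6on95k', '42l'), ('qxm', '2wwv95k', '106h')]

The pattern matches the literal 'qx', then a word character (captured); then exactly 4 of any character except [ht], then the literal '95k' (captured); then zero or more of a digit, then optionally a non-whitespace character (captured).
3 groups means each result is a tuple of 3 captured strings — 2 here.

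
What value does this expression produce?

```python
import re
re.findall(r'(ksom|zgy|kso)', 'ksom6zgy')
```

The regex engine tests alternatives in the order written; an earlier branch that matches wins even if a later one would match more.
Because there's exactly one group, `findall` drops the full match and keeps group 1 from each hit.

['ksom', 'zgy']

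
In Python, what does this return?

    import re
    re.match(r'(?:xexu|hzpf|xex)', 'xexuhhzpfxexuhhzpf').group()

`match` is anchored at position 0; if the pattern doesn't fit there, it returns None.
The match spans [0:4] → 'xexu'.

'xexu'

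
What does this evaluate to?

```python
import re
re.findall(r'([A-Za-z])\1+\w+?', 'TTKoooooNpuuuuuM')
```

['T', 'o', 'u']

`\1` has to match the exact text group 1 already captured.
One capturing group, so `findall` returns just the captured substring from each match — 3 in all.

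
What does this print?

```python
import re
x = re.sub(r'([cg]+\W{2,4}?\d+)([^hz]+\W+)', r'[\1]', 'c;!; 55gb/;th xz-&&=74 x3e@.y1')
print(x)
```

This matches one or more of one of [cg], then 2 to 4 of a non-word character (lazy), then one or more of a digit (captured); then one or more of any character except [hz], then one or more of a non-word character (captured).
Matches: at [0:11] → 'c;!; 55gb/;'.
`\1` in the replacement pulls in group 1's text for each match.

[c;!; 55]th xz-&&=74 x3e@.y1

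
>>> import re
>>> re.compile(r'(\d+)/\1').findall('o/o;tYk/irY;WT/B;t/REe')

[]

With a single group, `findall` returns only what that group captured — 0 items.
Nothing in the string satisfies the pattern, so the list is empty.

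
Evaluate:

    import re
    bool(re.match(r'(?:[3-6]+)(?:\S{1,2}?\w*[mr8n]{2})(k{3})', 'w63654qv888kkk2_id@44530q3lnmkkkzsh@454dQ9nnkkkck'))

Pattern: one or more of a character in [3-6] (non-capturing group); then 1 to 2 of a non-whitespace character (lazy), then zero or more of a word character, then exactly 2 of one of [mr8n] (non-capturing group); then exactly 3 of a literal 'k' (captured).
`re.match` only tries the pattern at the start of the string.
Here the pattern fails at index 0, so the call returns None, and `bool(None)` is False.

False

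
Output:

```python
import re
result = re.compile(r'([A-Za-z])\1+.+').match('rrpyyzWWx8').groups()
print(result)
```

('r',)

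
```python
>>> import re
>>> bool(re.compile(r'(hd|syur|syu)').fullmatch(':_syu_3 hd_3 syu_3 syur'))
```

False

`re.fullmatch` is like wrapping the pattern in `^…$` (in single-line mode).
Here the string isn't matched end-to-end, so the call returns None, and `bool(None)` is False.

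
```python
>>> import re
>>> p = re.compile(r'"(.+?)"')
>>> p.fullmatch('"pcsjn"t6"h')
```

`fullmatch` succeeds only if the pattern covers the string from start to end.
Here the pattern can't cover the whole string, so the call returns None.

None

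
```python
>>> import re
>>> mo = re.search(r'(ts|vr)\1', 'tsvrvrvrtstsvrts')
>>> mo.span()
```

The backreference `\1` re-matches whatever the first group consumed, character for character.
`search` walks the string left to right and returns the first match it finds.
The match spans [2:6] → 'vrvr'.
Captured: group 1 = 'vr'.

(2, 6)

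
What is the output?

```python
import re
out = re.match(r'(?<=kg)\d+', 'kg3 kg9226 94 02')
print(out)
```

None

With `match`, the pattern is implicitly anchored at the beginning.
Here the pattern fails at index 0, so the call returns None.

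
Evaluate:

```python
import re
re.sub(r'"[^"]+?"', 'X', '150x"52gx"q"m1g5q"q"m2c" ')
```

'150xXqXqX '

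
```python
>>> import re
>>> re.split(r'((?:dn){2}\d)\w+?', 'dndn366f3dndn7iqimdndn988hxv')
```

This matches the literal 'dn' repeated 2 times, then a digit (captured); then one or more of a word character (lazy).
Because the quantifier is non-greedy, it stops expanding at the earliest point where the rest of the pattern can succeed.
Matches to split on: at [0:6] → 'dndn36'; at [9:15] → 'dndn7i'; at [18:24] → 'dndn98'.
`re.split` interleaves the captured-group text with the surrounding fragments.

['', 'dndn3', '6f3', 'dndn7', 'qim', 'dndn9', '8hxv']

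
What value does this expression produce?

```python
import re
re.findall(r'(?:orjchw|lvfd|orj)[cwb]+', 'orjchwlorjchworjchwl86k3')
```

Scanning left to right: at [0:4] → 'orjc'; at [7:11] → 'orjc'; at [13:17] → 'orjc'.
Since nothing is captured, `findall` lists the 3 matched substrings directly.

['orjc', 'orjc', 'orjc']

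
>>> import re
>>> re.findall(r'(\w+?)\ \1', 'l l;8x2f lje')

['l']

The backreference `\1` re-matches whatever the first group consumed, character for character.
Matches: at [0:3] match 'l l', group 1 = 'l'.
One capturing group, so `findall` returns just the captured substring from the one match — 1 in all.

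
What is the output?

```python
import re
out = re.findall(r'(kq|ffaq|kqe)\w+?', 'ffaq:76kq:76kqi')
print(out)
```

['kq']

`findall` collects group 1 from the one match (1 total).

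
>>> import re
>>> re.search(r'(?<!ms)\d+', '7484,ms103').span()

The negative lookahead/lookbehind blocks any match where the forbidden context is present.
`re.search` scans for the first position where the pattern succeeds.
The match spans [0:4] → '7484'.

(0, 4)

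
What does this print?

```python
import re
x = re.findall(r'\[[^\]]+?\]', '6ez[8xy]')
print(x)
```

['[8xy]']

Matches: at [3:8] → '[8xy]'.
No capturing groups, so `findall` returns the 1 full match string.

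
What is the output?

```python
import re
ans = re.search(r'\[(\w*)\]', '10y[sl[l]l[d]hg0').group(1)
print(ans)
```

l

The match spans [6:9] → '[l]'.
Captured: group 1 = 'l'.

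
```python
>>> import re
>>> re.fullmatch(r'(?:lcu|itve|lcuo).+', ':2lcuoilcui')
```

None

`re.fullmatch` requires the pattern to consume the entire string.
Here there's no way to consume every character, so the call returns None.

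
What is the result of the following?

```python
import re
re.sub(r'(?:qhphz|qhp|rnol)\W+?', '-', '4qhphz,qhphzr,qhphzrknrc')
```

'4-qhphzr,qhphzrknrc'

Matches: at [1:7] → 'qhphz,'.
Every occurrence is swapped for '-'.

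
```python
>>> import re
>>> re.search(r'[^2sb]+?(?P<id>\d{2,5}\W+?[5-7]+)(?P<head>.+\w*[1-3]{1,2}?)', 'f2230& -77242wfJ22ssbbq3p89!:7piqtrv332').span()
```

(0, 39)

The match spans [0:39] → 'f2230& -77242wfJ22ssbbq3p89!:7piqtrv332'.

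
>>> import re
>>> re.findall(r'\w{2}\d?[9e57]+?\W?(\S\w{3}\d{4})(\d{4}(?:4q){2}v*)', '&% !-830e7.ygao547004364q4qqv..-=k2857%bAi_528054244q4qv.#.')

This matches exactly 2 of a word character; then optionally a digit, then one or more of one of [9e57] (lazy), then optionally a non-word character; then a non-whitespace character, then exactly 3 of a word character, then exactly 4 of a digit (captured); then exactly 4 of a digit, then the literal '4q' repeated 2 times, then zero or more of the literal 'v' (captured).
Matches: at [5:27] match '830e7.ygao547004364q4q', groups = ('ygao5470', '04364q4q'); at [33:56] match 'k2857%bAi_528054244q4qv', groups = ('bAi_5280', '54244q4qv').
2 groups means each result is a tuple of 2 captured strings — 2 here.

[('ygao5470', '04364q4q'), ('bAi_5280', '54244q4qv')]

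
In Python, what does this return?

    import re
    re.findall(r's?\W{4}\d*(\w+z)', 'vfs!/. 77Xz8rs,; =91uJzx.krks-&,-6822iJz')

['Xz', 'uJz', 'iJz']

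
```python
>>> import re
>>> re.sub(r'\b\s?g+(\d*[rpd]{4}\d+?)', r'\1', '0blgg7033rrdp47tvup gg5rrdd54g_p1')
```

'0blgg7033rrdp47tvup5rrdd54g_p1'

This matches a word boundary (`\b`, zero-width); then optionally whitespace, then one or more of a literal 'g'; then zero or more of a digit, then exactly 4 of one of [rpd], then one or more of a digit (lazy) (captured).
Matches: at [19:28] → ' gg5rrdd5'.
Each match is replaced using the text its own group 1 captured.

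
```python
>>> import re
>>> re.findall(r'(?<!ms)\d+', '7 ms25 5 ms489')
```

`(?!…)`/`(?<!…)` only lets a position through if the neighbouring text does NOT match; no characters are consumed.
`findall` yields the raw match text (4 of them) because the pattern has no groups.

['7', '5', '5', '89']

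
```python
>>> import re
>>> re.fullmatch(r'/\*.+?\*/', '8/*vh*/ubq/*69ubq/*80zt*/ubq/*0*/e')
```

None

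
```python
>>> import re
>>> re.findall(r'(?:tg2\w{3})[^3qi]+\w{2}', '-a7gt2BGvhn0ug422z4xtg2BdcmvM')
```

No capturing groups, so `findall` returns the 1 full match string.

['tg2BdcmvM']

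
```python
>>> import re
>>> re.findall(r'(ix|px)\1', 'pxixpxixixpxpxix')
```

['ix', 'px']

The backreference `\1` re-matches whatever the first group consumed, character for character.
Walking the string: at [6:10] match 'ixix', group 1 = 'ix'; at [10:14] match 'pxpx', group 1 = 'px'.
Because there's exactly one group, `findall` drops the full match and keeps group 1 from each hit.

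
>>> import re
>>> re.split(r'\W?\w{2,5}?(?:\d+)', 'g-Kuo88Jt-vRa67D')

The pattern matches optionally a non-word character, then 2 to 5 of a word character (lazy); then one or more of a digit (non-capturing group).
Matches to split on: at [1:7] → '-Kuo88'; at [9:15] → '-vRa67'.
Splitting on the pattern gives 3 pieces.

['g', 'Jt', 'D']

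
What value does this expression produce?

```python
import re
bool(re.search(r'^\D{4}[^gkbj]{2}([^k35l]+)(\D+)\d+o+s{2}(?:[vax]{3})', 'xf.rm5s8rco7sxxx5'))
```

False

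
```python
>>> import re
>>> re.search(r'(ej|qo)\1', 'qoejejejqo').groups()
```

The backreference `\1` re-matches whatever the first group consumed, character for character.
`re.search` scans for the first position where the pattern succeeds.
The match spans [2:6] → 'ejej'.
Captured: group 1 = 'ej'.

('ej',)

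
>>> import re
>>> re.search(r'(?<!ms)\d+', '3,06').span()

(0, 1)

Because the assertion is negative and zero-width, positions next to the forbidden text are skipped.
`search` walks the string left to right and returns the first match it finds.
The match spans [0:1] → '3'.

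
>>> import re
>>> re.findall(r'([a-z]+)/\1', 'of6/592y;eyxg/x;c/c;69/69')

['c']

After group 1 captures some text, `\1` only succeeds where that same text appears again.
Walking the string: at [16:19] match 'c/c', group 1 = 'c'.
With a single group, `findall` returns only what that group captured — 1 item.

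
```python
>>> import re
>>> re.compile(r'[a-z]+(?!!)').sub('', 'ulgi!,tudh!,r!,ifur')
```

'i!,h!,r!,'

A negative assertion filters positions out without eating any characters.
`sub` substitutes '' at each match site.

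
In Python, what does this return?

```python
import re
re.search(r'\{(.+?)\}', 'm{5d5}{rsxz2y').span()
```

(1, 6)

The match spans [1:6] → '{5d5}'.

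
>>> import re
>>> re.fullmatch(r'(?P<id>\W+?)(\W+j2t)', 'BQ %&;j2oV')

The pattern matches one or more of a non-word character (lazy) (captured as 'id'); then one or more of a non-word character, then the literal 'j2t' (captured).
`re.fullmatch` requires the pattern to consume the entire string.
Here there's no way to consume every character, so the call returns None.

None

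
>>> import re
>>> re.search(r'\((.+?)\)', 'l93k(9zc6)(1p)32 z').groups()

The match spans [4:10] → '(9zc6)'.
Captured: group 1 = '9zc6'.

('9zc6',)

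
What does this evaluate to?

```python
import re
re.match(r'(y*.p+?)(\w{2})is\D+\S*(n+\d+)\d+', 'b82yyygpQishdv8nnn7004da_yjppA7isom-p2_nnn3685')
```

None

This matches zero or more of a literal 'y', then any character, then one or more of a literal 'p' (lazy) (captured); then exactly 2 of a word character (captured); then the literal 'is', then one or more of a non-digit, then zero or more of a non-whitespace character; then one or more of the literal 'n', then one or more of a digit (captured); then one or more of a digit.
`re.match` won't scan ahead — the pattern has to work from the very first character.
Here the string doesn't start with a match, so the call returns None.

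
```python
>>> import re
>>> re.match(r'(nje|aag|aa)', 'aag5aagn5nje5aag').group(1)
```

'aag'

The match spans [0:3] → 'aag'.
Captured: group 1 = 'aag'.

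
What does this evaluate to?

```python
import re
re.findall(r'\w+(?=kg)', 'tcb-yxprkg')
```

The positive lookaround only admits positions where the adjacent text matches; those characters stay outside the span.
Matches: at [4:8] → 'yxpr'.
No capturing groups, so `findall` returns the 1 full match string.

['yxpr']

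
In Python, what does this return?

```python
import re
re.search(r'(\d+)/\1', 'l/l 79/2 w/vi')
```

None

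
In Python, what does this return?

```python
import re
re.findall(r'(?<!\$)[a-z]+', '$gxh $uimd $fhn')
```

['xh', 'imd', 'hn']

A negative assertion filters positions out without eating any characters.
Scanning left to right: at [2:4] → 'xh'; at [7:10] → 'imd'; at [13:15] → 'hn'.
`findall` yields the raw match text (3 of them) because the pattern has no groups.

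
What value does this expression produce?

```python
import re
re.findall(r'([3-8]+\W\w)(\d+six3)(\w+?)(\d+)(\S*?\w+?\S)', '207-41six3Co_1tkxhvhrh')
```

[('7-4', '1six3', 'Co_', '1', 'tk')]

Pattern: one or more of a character in [3-8], then a non-word character, then a word character (captured); then one or more of a digit, then the literal 'si', then the literal 'x3' (captured); then one or more of a word character (lazy) (captured); then one or more of a digit (captured); then zero or more of a non-whitespace character (lazy), then one or more of a word character (lazy), then a non-whitespace character (captured).
Lazy quantifiers expand one character at a time until the remainder of the pattern can match.
Matches: at [2:16] match '7-41six3Co_1tk', groups = ('7-4', '1six3', 'Co_', '1', 'tk').
Multiple groups make `findall` return tuples — one 5-tuple for the one match.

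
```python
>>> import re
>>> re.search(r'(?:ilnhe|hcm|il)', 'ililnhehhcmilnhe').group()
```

'il'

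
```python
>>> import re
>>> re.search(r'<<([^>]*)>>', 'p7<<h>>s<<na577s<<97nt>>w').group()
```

Unlike `match`, `search` isn't anchored — it looks for the pattern anywhere in the string.
The match spans [2:7] → '<<h>>'.
Captured: group 1 = 'h'.

'<<h>>'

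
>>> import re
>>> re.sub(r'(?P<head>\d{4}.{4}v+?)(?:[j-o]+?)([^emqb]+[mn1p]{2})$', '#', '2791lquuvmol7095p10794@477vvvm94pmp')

'2791lquuvmol7095p1#'

Each match is replaced by '#'.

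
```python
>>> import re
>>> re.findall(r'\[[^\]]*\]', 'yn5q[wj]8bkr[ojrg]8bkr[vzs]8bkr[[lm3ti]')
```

['[wj]', '[ojrg]', '[vzs]', '[[lm3ti]']

Walking the string: at [4:8] → '[wj]'; at [12:18] → '[ojrg]'; at [22:27] → '[vzs]'; at [31:39] → '[[lm3ti]'.
Since nothing is captured, `findall` lists the 4 matched substrings directly.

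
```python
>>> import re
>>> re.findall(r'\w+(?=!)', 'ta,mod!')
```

The `(?=…)`/`(?<=…)` assertion just peeks at neighbouring text; it doesn't advance the match position.
Scanning left to right: at [3:6] → 'mod'.
No capturing groups, so `findall` returns the 1 full match string.

['mod']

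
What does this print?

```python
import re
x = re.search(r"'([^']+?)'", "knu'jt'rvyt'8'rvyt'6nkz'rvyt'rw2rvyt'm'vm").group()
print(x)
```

Unlike `match`, `search` isn't anchored — it looks for the pattern anywhere in the string.
The match spans [3:7] → "'jt'".
Captured: group 1 = 'jt'.

'jt'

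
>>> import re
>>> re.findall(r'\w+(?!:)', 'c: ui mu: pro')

['ui', 'm', 'pro']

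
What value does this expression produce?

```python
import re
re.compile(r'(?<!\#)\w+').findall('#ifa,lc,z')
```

['fa', 'lc', 'z']

Because the assertion is negative and zero-width, positions next to the forbidden text are skipped.
Matches: at [2:4] → 'fa'; at [5:7] → 'lc'; at [8:9] → 'z'.
No capturing groups, so `findall` returns the 3 full match strings.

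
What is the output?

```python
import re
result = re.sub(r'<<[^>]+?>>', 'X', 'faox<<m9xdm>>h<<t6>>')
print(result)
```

Matches: at [4:13] → '<<m9xdm>>'; at [14:20] → '<<t6>>'.
Every occurrence is swapped for 'X'.

faoxXhX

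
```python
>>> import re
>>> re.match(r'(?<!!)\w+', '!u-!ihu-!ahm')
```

None

A negative assertion filters positions out without eating any characters.
With `match`, the pattern is implicitly anchored at the beginning.
Here the string doesn't start with a match, so the call returns None.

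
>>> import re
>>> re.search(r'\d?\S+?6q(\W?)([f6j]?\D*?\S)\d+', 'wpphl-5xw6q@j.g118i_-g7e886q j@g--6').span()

Pattern: optionally a digit, then one or more of a non-whitespace character (lazy), then the literal '6q'; then optionally a non-word character (captured); then optionally one of [f6j], then zero or more of a non-digit (lazy), then a non-whitespace character (captured); then one or more of a digit.
Unlike `match`, `search` isn't anchored — it looks for the pattern anywhere in the string.
The match spans [0:18] → 'wpphl-5xw6q@j.g118'.
Captured: group 1 = '@', group 2 = 'j.g'.

(0, 18)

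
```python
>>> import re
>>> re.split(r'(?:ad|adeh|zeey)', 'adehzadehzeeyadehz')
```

['', 'ehz', 'eh', '', 'ehz']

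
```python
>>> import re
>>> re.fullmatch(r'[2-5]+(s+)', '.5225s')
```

`re.fullmatch` is like wrapping the pattern in `^…$` (in single-line mode).
Here there's no way to consume every character, so the call returns None.

None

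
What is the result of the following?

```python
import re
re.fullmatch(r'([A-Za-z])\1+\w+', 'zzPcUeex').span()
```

(0, 8)

For `fullmatch`, every character of the input must be accounted for by the pattern.
The match spans [0:8] → 'zzPcUeex'.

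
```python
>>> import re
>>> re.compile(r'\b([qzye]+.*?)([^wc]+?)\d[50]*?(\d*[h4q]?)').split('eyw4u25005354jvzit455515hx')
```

The pattern matches a word boundary (`\b`, zero-width); then one or more of one of [qzye], then zero or more of any character (lazy) (captured); then one or more of any character except [wc] (lazy) (captured); then a digit, then zero or more of one of [50] (lazy); then zero or more of a digit, then optionally one of [h4q] (captured).
A non-greedy quantifier consumes as few characters as it can — just enough that the remainder of the pattern still matches from where it stops; whatever follows it matches normally.
Matches to split on: at [0:13] → 'eyw4u25005354'.
The group in the pattern means `split` returns the separators' captures alongside the pieces.

['', 'eyw', '4u', '5005354', 'jvzit455515hx']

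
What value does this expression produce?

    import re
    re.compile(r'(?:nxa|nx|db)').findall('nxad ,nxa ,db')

['nxa', 'nxa', 'db']

Alternation tries branches left to right and keeps the first one that lets the overall match succeed at that position.
Scanning left to right: at [0:3] → 'nxa'; at [6:9] → 'nxa'; at [11:13] → 'db'.
With no groups in the pattern, `findall` gives back each whole match — 3 here.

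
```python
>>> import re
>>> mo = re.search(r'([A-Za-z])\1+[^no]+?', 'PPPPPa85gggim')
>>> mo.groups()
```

('P',)

`\1` is not a pattern — it's the concrete string captured by group 1, re-applied verbatim.
`re.search` scans for the first position where the pattern succeeds.
The match spans [0:6] → 'PPPPPa'.
Captured: group 1 = 'P'.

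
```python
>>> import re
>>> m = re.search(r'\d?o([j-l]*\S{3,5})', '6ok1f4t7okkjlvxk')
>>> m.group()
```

'6ok1f4t7'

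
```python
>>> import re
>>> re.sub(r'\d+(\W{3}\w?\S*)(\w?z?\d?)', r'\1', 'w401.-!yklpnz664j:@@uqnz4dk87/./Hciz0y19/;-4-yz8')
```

'w.-!yklpnz664j:@@uqnz4dk87/./Hciz0y19/;-4-yz8'

This matches one or more of a digit; then exactly 3 of a non-word character, then optionally a word character, then zero or more of a non-whitespace character (captured); then optionally a word character, then optionally a literal 'z', then optionally a digit (captured).
Matches: at [1:48] → '401.-!yklpnz664j:@@uqnz4dk87/./Hciz0y19/;-4-yz8'.
The replacement refers to a captured group, so each match is rewritten using its own captured text.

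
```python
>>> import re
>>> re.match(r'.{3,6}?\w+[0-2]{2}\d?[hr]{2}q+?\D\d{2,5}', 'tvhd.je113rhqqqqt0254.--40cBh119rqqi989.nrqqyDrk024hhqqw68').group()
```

'tvhd.je113rhqqqqt0254'

The pattern matches 3 to 6 of any character (lazy), then one or more of a word character, then exactly 2 of a character in [0-2]; then optionally a digit, then exactly 2 of one of [hr], then one or more of the literal 'q' (lazy); then a non-digit, then 2 to 5 of a digit.
With `match`, the pattern is implicitly anchored at the beginning.
The match spans [0:21] → 'tvhd.je113rhqqqqt0254'.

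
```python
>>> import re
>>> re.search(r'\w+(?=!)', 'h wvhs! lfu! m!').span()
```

The `(?=…)`/`(?<=…)` assertion just peeks at neighbouring text; it doesn't advance the match position.
The match spans [2:6] → 'wvhs'.

(2, 6)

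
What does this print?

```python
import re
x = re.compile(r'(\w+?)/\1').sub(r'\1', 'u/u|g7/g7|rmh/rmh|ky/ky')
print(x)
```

A backreference is literal: `\1` must see the identical characters the first group matched.
Matches: at [0:3] → 'u/u'; at [4:9] → 'g7/g7'; at [10:17] → 'rmh/rmh'; at [18:23] → 'ky/ky'.
`\1` in the replacement pulls in group 1's text for each match.

u|g7|rmh|ky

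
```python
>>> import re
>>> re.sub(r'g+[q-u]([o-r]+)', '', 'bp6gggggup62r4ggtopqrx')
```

Pattern: one or more of the literal 'g', then a character in [q-u]; then one or more of a character in [o-r] (captured).
Matches: at [3:10] → 'gggggup'; at [14:21] → 'ggtopqr'.
`sub` substitutes '' at each match site.

'bp662r4x'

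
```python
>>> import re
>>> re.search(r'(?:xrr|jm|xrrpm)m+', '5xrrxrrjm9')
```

`re.search` tries every starting position until one works.
Here nothing in the string fits, so the call returns None.

None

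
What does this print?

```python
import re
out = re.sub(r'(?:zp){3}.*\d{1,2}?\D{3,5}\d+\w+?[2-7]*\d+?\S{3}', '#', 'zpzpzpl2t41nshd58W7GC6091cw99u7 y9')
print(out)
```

`sub` substitutes '#' at each match site.

#091cw99u7 y9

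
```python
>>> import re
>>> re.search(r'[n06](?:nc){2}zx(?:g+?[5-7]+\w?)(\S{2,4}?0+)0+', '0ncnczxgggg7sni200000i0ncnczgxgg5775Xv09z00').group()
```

The match spans [0:21] → '0ncnczxgggg7sni200000'.

'0ncnczxgggg7sni200000'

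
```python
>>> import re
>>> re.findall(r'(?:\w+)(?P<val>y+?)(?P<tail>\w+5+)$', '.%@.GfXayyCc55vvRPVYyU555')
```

[('y', 'U555')]

Pattern: one or more of a word character (non-capturing group); then one or more of a literal 'y' (lazy) (captured as 'val'); then one or more of a word character, then one or more of the literal '5' (captured as 'tail'); then anchored at the end.
Matches: at [4:25] match 'GfXayyCc55vvRPVYyU555', groups = ('y', 'U555').
Multiple groups make `findall` return tuples — one 2-tuple for the one match.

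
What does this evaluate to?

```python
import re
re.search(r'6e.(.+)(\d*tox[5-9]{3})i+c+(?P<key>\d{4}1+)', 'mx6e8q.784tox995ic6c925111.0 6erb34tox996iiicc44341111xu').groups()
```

This matches the literal '6e', then any character; then one or more of any character (captured); then zero or more of a digit, then the literal 'tox', then exactly 3 of a character in [5-9] (captured); then one or more of a literal 'i', then one or more of a literal 'c'; then exactly 4 of a digit, then one or more of the literal '1' (captured as 'key').
Unlike `match`, `search` isn't anchored — it looks for the pattern anywhere in the string.
The match spans [2:54] → '6e8q.784tox995ic6c925111.0 6erb34tox996iiicc44341111'.
Captured: group 1 = 'q.784tox995ic6c925111.0 6erb34', group 2 = 'tox996', group 3 = '44341111'.

('q.784tox995ic6c925111.0 6erb34', 'tox996', '44341111')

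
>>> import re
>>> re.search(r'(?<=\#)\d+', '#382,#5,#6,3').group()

The lookaround is zero-width — it requires the adjacent text to match without consuming it, so the asserted text isn't part of the match.
Unlike `match`, `search` isn't anchored — it looks for the pattern anywhere in the string.
The match spans [1:4] → '382'.

'382'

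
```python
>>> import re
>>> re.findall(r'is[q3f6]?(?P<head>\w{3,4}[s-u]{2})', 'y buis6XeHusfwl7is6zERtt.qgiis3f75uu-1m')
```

['XeHus', 'zERtt', 'f75uu']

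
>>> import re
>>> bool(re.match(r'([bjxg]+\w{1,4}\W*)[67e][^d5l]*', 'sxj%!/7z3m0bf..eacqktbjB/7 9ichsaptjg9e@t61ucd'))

False

This matches one or more of one of [bjxg], then 1 to 4 of a word character, then zero or more of a non-word character (captured); then one of [67e], then zero or more of any character except [d5l].
With `match`, the pattern is implicitly anchored at the beginning.
Here position 0 doesn't satisfy it, so the call returns None, and `bool(None)` is False.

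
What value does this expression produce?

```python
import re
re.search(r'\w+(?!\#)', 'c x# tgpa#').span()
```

(0, 1)

Because the assertion is negative and zero-width, positions next to the forbidden text are skipped.
The match spans [0:1] → 'c'.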